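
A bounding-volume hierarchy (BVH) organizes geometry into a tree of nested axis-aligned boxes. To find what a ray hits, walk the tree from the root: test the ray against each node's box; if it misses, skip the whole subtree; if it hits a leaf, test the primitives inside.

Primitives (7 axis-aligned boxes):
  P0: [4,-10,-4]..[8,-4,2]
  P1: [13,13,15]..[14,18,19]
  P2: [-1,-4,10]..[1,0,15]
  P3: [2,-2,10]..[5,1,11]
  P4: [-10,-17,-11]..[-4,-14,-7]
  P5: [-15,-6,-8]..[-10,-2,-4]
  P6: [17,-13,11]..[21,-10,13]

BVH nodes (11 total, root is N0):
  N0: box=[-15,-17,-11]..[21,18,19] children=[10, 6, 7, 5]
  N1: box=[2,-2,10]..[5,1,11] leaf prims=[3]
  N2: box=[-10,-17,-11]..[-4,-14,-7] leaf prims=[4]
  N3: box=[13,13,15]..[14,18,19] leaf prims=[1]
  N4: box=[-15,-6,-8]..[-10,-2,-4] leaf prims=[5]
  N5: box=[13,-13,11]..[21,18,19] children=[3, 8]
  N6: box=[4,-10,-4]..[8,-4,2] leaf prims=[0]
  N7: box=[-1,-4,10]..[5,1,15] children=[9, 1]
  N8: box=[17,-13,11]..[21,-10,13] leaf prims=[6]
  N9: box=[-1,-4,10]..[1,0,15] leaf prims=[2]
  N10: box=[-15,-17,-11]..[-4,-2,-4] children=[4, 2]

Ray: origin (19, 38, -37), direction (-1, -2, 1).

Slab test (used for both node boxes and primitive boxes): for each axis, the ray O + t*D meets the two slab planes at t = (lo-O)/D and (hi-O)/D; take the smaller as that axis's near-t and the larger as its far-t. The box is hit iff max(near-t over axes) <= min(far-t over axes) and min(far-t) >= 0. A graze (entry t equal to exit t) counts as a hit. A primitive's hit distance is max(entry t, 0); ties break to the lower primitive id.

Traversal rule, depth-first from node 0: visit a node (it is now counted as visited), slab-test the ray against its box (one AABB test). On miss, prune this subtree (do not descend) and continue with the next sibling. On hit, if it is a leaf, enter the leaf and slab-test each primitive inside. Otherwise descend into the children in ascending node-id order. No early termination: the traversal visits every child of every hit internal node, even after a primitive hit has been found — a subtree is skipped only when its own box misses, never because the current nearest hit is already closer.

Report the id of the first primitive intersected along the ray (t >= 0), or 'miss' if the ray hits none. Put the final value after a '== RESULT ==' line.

Traverse from the root:
N0 x:[-2,34] y:[10,55/2] z:[26,56] -> hit [26,55/2], descend [5, 6, 7, 10]
  N5 x:[-2,6] y:[10,51/2] z:[48,56] -> miss, prune
  N6 x:[11,15] y:[21,24] z:[33,39] -> miss, prune
  N7 x:[14,20] y:[37/2,21] z:[47,52] -> miss, prune
  N10 x:[23,34] y:[20,55/2] z:[26,33] -> hit [26,55/2], descend [2, 4]
    N2 x:[23,29] y:[26,55/2] z:[26,30] -> hit [26,55/2] leaf, test {P4@t=26}
    N4 x:[29,34] y:[20,22] z:[29,33] -> miss, prune

Summary -> nodes [0, 5, 6, 7, 10, 2, 4]; box-tests=7; leaf-entries=1; first=P4

== RESULT ==
4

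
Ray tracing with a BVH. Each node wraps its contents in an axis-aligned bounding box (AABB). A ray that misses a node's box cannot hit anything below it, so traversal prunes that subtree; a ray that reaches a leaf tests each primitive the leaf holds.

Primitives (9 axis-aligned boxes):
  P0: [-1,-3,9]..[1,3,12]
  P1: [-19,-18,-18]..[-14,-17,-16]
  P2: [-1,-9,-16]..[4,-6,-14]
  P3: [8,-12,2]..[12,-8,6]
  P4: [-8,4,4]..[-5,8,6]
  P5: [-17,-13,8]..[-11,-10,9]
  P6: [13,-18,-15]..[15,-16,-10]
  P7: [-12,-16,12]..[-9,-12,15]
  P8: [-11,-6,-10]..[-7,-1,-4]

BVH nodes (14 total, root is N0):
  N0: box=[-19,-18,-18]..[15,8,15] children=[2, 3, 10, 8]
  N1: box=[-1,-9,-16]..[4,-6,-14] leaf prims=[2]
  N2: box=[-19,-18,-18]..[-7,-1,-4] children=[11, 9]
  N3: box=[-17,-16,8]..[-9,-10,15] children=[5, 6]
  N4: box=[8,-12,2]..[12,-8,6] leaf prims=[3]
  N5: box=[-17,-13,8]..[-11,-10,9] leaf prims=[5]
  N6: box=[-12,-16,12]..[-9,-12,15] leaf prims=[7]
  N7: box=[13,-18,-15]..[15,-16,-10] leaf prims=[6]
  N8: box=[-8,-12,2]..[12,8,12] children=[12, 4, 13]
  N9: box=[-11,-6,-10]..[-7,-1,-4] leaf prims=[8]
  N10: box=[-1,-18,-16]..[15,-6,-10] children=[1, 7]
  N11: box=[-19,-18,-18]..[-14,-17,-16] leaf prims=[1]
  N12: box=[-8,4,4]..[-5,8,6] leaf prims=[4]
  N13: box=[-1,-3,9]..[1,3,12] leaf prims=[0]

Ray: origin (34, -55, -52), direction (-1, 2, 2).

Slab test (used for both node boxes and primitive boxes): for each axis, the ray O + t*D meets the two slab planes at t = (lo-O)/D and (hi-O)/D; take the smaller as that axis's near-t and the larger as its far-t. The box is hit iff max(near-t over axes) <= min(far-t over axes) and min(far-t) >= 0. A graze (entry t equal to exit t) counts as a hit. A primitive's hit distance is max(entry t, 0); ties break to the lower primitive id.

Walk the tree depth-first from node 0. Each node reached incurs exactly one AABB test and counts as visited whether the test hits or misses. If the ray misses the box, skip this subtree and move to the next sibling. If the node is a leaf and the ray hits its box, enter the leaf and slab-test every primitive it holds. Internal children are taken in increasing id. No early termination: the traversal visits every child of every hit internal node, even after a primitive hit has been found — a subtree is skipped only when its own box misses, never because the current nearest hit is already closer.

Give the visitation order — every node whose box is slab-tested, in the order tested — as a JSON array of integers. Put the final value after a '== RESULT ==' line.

Traverse from the root:
N0 x:[19,53] y:[37/2,63/2] z:[17,67/2] -> hit [19,63/2], descend [2, 3, 8, 10]
  N2 x:[41,53] y:[37/2,27] z:[17,24] -> miss, prune
  N3 x:[43,51] y:[39/2,45/2] z:[30,67/2] -> miss, prune
  N8 x:[22,42] y:[43/2,63/2] z:[27,32] -> hit [27,63/2], descend [4, 12, 13]
    N4 x:[22,26] y:[43/2,47/2] z:[27,29] -> miss, prune
    N12 x:[39,42] y:[59/2,63/2] z:[28,29] -> miss, prune
    N13 x:[33,35] y:[26,29] z:[61/2,32] -> miss, prune
  N10 x:[19,35] y:[37/2,49/2] z:[18,21] -> hit [19,21], descend [1, 7]
    N1 x:[30,35] y:[23,49/2] z:[18,19] -> miss, prune
    N7 x:[19,21] y:[37/2,39/2] z:[37/2,21] -> hit [19,39/2] leaf, test {P6@t=19}

Summary -> nodes [0, 2, 3, 8, 4, 12, 13, 10, 1, 7]; box-tests=10; leaf-entries=1; first=P6

== RESULT ==
[0, 2, 3, 8, 4, 12, 13, 10, 1, 7]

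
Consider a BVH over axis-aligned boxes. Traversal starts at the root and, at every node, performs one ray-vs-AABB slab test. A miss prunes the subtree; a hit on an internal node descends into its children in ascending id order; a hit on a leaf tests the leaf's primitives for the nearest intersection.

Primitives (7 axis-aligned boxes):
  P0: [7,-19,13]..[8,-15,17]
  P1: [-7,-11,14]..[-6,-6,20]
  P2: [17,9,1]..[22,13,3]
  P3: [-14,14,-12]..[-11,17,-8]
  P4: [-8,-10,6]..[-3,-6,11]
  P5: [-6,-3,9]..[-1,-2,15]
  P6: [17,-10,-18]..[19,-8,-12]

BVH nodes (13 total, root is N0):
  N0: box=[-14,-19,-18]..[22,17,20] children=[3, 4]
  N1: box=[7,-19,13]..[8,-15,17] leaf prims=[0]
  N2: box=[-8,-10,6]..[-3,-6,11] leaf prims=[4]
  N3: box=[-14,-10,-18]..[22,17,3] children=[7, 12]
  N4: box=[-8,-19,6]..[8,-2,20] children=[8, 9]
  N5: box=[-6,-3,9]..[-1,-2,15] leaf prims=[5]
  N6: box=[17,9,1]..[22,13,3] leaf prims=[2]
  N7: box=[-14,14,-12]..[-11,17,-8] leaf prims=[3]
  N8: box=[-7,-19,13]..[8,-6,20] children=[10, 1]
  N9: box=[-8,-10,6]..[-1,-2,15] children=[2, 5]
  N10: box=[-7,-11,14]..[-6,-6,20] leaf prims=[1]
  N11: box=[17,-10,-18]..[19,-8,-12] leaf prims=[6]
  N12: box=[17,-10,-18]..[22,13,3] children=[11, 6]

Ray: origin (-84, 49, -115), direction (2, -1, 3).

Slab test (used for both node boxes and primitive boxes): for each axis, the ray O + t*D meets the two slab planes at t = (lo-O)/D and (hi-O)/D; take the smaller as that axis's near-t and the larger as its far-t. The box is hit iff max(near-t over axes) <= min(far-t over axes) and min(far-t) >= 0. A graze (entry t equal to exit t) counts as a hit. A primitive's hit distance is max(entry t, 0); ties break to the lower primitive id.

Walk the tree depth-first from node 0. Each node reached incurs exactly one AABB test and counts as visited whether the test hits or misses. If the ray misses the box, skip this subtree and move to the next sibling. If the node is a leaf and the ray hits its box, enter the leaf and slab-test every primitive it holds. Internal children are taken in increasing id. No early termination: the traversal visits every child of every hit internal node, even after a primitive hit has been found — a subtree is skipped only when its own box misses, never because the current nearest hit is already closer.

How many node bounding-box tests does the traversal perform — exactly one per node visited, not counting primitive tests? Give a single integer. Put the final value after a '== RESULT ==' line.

Walk:
N0 x:[35,53] y:[32,68] z:[97/3,45] -> hit [35,45], descend [3, 4]
  N3 x:[35,53] y:[32,59] z:[97/3,118/3] -> hit [35,118/3], descend [7, 12]
    N7 x:[35,73/2] y:[32,35] z:[103/3,107/3] -> hit [35,35] leaf, test {P3@t=35}
    N12 x:[101/2,53] y:[36,59] z:[97/3,118/3] -> miss, prune
  N4 x:[38,46] y:[51,68] z:[121/3,45] -> miss, prune

Summary -> nodes [0, 3, 7, 12, 4]; box-tests=5; leaf-entries=1; first=P3

== RESULT ==
5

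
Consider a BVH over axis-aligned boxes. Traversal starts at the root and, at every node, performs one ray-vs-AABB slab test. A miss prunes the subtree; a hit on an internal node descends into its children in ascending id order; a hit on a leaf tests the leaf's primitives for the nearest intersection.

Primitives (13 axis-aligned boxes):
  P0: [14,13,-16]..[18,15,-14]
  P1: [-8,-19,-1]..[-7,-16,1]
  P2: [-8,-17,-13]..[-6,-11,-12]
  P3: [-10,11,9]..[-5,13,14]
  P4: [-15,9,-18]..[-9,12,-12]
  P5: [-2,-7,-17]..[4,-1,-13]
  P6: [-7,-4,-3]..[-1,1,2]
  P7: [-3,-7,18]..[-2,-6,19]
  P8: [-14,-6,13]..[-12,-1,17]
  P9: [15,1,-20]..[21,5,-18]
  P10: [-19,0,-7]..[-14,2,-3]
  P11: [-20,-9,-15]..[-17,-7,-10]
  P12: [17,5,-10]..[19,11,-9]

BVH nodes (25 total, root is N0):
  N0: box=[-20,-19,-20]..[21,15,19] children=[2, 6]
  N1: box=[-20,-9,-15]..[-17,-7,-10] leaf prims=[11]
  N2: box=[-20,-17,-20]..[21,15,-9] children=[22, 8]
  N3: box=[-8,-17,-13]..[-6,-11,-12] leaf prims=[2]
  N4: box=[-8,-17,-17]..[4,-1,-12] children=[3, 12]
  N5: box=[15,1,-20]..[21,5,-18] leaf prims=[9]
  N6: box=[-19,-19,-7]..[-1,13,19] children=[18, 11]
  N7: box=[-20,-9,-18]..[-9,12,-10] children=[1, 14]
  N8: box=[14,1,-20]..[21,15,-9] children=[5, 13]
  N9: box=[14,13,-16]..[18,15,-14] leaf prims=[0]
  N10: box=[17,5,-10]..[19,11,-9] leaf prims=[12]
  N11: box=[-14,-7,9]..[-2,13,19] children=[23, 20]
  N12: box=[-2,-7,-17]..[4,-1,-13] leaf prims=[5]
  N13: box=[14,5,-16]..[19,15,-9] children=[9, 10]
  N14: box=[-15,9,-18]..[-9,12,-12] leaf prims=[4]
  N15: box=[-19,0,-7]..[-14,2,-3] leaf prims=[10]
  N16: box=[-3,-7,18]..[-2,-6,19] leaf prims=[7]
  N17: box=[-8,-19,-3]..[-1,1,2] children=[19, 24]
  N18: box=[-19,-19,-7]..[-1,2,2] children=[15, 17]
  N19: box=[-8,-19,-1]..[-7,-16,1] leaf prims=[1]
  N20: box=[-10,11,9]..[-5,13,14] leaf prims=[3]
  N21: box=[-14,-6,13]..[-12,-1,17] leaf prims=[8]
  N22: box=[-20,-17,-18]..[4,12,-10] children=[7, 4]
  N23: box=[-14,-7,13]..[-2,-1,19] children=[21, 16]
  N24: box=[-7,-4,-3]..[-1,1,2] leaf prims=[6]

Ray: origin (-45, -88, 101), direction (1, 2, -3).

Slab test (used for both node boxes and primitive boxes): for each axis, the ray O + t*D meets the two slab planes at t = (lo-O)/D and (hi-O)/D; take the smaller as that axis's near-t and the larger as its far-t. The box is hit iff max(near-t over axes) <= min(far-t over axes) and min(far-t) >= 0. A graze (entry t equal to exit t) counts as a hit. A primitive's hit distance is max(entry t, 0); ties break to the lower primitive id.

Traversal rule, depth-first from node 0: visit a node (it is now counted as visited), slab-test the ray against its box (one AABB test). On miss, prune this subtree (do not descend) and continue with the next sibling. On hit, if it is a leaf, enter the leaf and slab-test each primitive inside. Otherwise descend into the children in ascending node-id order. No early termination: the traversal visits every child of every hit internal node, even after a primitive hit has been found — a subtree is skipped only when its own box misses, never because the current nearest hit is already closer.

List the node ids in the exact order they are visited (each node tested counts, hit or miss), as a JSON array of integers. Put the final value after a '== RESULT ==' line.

Traverse from the root:
N0 x:[25,66] y:[69/2,103/2] z:[82/3,121/3] -> hit [69/2,121/3], descend [2, 6]
  N2 x:[25,66] y:[71/2,103/2] z:[110/3,121/3] -> hit [110/3,121/3], descend [8, 22]
    N8 x:[59,66] y:[89/2,103/2] z:[110/3,121/3] -> miss, prune
    N22 x:[25,49] y:[71/2,50] z:[37,119/3] -> hit [37,119/3], descend [4, 7]
      N4 x:[37,49] y:[71/2,87/2] z:[113/3,118/3] -> hit [113/3,118/3], descend [3, 12]
        N3 x:[37,39] y:[71/2,77/2] z:[113/3,38] -> hit [113/3,38] leaf, test {P2@t=113/3}
        N12 x:[43,49] y:[81/2,87/2] z:[38,118/3] -> miss, prune
      N7 x:[25,36] y:[79/2,50] z:[37,119/3] -> miss, prune
  N6 x:[26,44] y:[69/2,101/2] z:[82/3,36] -> hit [69/2,36], descend [11, 18]
    N11 x:[31,43] y:[81/2,101/2] z:[82/3,92/3] -> miss, prune
    N18 x:[26,44] y:[69/2,45] z:[33,36] -> hit [69/2,36], descend [15, 17]
      N15 x:[26,31] y:[44,45] z:[104/3,36] -> miss, prune
      N17 x:[37,44] y:[69/2,89/2] z:[33,104/3] -> miss, prune

13 AABB tests over nodes [0, 2, 8, 22, 4, 3, 12, 7, 6, 11, 18, 15, 17]; 1 leaf entered; closest P2.

== RESULT ==
[0, 2, 8, 22, 4, 3, 12, 7, 6, 11, 18, 15, 17]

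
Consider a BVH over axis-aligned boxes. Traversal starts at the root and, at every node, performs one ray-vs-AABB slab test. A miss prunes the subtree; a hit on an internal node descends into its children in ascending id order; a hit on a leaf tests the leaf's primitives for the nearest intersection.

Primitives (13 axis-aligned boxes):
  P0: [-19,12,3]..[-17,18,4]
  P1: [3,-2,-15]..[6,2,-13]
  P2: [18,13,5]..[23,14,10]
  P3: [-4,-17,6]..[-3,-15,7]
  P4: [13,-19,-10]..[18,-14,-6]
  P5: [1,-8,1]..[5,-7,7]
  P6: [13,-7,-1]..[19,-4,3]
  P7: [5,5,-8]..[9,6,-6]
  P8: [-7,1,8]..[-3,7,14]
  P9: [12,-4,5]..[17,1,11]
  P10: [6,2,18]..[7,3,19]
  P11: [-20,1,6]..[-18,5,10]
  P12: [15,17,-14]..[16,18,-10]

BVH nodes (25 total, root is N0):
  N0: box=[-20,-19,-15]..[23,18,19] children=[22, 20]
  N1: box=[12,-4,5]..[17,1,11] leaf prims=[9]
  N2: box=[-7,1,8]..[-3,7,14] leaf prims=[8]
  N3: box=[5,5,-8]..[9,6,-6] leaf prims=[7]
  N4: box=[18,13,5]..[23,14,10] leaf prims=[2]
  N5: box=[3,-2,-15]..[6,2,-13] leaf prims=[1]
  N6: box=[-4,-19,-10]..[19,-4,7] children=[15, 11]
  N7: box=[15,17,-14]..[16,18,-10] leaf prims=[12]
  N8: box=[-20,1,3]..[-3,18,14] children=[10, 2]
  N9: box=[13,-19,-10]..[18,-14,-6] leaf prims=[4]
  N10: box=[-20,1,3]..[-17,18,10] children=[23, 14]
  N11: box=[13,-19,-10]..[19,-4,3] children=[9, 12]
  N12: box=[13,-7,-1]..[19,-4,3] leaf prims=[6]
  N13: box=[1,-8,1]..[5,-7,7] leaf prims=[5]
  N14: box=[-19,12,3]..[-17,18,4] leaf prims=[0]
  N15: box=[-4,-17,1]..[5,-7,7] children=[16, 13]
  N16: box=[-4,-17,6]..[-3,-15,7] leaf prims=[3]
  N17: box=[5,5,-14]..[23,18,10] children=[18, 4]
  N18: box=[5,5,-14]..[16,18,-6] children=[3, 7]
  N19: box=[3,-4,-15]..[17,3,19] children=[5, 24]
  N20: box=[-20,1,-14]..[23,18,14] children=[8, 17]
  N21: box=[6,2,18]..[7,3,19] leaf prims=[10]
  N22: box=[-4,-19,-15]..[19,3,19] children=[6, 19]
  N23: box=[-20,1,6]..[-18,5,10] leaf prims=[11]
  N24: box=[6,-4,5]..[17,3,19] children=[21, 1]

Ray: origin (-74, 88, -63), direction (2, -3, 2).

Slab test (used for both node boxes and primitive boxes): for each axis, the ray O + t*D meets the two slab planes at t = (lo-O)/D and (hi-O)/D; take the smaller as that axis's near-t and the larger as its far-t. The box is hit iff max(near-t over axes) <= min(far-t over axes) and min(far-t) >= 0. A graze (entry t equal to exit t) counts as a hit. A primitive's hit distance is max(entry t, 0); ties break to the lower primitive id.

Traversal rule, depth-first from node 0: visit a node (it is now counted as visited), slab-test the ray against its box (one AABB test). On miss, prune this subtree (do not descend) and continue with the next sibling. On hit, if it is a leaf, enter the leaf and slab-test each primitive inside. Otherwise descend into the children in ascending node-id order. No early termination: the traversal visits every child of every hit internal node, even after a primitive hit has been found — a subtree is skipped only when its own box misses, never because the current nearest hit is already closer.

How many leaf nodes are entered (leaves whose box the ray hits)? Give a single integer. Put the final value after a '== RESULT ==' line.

Walk:
N0 x:[27,97/2] y:[70/3,107/3] z:[24,41] -> hit [27,107/3], descend [20, 22]
  N20 x:[27,97/2] y:[70/3,29] z:[49/2,77/2] -> hit [27,29], descend [8, 17]
    N8 x:[27,71/2] y:[70/3,29] z:[33,77/2] -> miss, prune
    N17 x:[79/2,97/2] y:[70/3,83/3] z:[49/2,73/2] -> miss, prune
  N22 x:[35,93/2] y:[85/3,107/3] z:[24,41] -> hit [35,107/3], descend [6, 19]
    N6 x:[35,93/2] y:[92/3,107/3] z:[53/2,35] -> hit [35,35], descend [11, 15]
      N11 x:[87/2,93/2] y:[92/3,107/3] z:[53/2,33] -> miss, prune
      N15 x:[35,79/2] y:[95/3,35] z:[32,35] -> hit [35,35], descend [13, 16]
        N13 x:[75/2,79/2] y:[95/3,32] z:[32,35] -> miss, prune
        N16 x:[35,71/2] y:[103/3,35] z:[69/2,35] -> hit [35,35] leaf, test {P3@t=35}
    N19 x:[77/2,91/2] y:[85/3,92/3] z:[24,41] -> miss, prune

order=[0, 20, 8, 17, 22, 6, 11, 15, 13, 16, 19]  |boxes|=11  |leaves|=1  hit=P3

== RESULT ==
1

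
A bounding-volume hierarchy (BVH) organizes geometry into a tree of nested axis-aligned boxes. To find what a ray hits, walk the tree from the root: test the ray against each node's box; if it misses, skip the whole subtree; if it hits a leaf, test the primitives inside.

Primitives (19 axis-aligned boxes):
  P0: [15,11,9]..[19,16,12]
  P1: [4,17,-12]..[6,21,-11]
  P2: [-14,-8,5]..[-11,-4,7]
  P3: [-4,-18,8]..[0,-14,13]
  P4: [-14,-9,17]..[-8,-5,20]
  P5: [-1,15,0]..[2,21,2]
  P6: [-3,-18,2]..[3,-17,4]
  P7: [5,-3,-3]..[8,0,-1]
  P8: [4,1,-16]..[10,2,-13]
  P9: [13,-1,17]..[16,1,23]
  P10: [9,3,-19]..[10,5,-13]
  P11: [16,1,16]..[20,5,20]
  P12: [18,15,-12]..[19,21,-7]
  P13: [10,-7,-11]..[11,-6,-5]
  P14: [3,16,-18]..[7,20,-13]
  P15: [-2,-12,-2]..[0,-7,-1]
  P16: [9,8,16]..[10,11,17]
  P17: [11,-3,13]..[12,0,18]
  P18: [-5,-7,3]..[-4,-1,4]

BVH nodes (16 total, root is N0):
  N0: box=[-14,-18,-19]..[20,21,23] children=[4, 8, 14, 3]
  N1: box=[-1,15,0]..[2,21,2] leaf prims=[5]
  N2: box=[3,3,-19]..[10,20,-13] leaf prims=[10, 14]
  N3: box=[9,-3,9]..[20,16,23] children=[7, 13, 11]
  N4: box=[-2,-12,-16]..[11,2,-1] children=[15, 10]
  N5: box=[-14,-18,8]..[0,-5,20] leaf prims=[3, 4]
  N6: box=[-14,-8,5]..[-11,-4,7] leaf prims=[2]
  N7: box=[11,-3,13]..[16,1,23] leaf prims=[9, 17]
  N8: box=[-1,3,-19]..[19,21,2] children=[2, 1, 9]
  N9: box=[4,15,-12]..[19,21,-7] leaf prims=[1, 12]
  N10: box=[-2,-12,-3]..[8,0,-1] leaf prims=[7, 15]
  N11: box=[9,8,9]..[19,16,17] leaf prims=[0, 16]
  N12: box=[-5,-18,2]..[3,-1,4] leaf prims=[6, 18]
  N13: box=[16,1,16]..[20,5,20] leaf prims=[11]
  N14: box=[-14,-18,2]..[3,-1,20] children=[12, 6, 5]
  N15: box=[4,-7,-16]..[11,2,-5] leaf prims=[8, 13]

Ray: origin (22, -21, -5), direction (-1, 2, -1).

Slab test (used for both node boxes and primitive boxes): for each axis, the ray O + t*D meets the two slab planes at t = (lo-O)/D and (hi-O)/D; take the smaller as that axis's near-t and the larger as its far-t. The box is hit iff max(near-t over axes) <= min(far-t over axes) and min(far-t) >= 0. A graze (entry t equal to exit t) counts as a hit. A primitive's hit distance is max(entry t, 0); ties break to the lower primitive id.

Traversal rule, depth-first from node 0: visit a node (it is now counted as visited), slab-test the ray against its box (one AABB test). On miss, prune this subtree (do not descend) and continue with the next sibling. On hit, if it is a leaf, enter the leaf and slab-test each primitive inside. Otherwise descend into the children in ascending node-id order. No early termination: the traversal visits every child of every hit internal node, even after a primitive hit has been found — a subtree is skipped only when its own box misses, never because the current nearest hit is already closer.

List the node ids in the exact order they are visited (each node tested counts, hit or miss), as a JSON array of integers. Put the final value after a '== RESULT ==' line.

Walk:
N0 x:[2,36] y:[3/2,21] z:[-28,14] -> hit [2,14], descend [3, 4, 8, 14]
  N3 x:[2,13] y:[9,37/2] z:[-28,-14] -> miss, prune
  N4 x:[11,24] y:[9/2,23/2] z:[-4,11] -> hit [11,11], descend [10, 15]
    N10 x:[14,24] y:[9/2,21/2] z:[-4,-2] -> miss, prune
    N15 x:[11,18] y:[7,23/2] z:[0,11] -> hit [11,11] leaf, test {P8(miss), P13(miss)}
  N8 x:[3,23] y:[12,21] z:[-7,14] -> hit [12,14], descend [1, 2, 9]
    N1 x:[20,23] y:[18,21] z:[-7,-5] -> miss, prune
    N2 x:[12,19] y:[12,41/2] z:[8,14] -> hit [12,14] leaf, test {P10@t=12, P14(miss)}
    N9 x:[3,18] y:[18,21] z:[2,7] -> miss, prune
  N14 x:[19,36] y:[3/2,10] z:[-25,-7] -> miss, prune

order=[0, 3, 4, 10, 15, 8, 1, 2, 9, 14]  |boxes|=10  |leaves|=2  hit=P10

== RESULT ==
[0, 3, 4, 10, 15, 8, 1, 2, 9, 14]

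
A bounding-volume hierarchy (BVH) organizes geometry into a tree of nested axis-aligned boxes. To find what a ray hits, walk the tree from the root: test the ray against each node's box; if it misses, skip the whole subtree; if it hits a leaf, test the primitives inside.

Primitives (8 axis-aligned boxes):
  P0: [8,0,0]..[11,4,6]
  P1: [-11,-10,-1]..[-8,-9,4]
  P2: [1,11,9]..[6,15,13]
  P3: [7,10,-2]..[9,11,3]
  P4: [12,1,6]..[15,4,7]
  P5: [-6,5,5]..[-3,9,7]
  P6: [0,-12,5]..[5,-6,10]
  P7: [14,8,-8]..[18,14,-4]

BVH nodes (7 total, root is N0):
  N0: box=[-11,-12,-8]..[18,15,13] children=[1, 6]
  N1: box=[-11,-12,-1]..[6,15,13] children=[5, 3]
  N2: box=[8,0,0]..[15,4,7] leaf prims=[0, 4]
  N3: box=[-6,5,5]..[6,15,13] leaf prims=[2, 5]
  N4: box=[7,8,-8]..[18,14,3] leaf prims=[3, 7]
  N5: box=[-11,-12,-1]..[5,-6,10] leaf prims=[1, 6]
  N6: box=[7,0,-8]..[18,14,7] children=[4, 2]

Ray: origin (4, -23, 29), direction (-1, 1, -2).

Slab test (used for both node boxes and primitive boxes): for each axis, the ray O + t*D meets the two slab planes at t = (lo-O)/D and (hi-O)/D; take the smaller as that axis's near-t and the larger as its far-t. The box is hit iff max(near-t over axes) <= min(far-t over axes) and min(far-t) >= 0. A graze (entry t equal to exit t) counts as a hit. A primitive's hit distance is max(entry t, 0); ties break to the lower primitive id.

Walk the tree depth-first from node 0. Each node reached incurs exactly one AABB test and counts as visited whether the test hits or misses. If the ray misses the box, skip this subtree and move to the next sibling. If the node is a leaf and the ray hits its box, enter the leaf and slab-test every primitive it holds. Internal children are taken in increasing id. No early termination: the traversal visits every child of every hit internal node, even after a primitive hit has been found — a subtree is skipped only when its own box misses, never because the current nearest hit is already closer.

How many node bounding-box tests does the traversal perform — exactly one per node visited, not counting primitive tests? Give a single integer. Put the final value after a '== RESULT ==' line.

Walk:
N0 x:[-14,15] y:[11,38] z:[8,37/2] -> hit [11,15], descend [1, 6]
  N1 x:[-2,15] y:[11,38] z:[8,15] -> hit [11,15], descend [3, 5]
    N3 x:[-2,10] y:[28,38] z:[8,12] -> miss, prune
    N5 x:[-1,15] y:[11,17] z:[19/2,15] -> hit [11,15] leaf, test {P1@t=13, P6(miss)}
  N6 x:[-14,-3] y:[23,37] z:[11,37/2] -> miss, prune

order=[0, 1, 3, 5, 6]  |boxes|=5  |leaves|=1  hit=P1

== RESULT ==
5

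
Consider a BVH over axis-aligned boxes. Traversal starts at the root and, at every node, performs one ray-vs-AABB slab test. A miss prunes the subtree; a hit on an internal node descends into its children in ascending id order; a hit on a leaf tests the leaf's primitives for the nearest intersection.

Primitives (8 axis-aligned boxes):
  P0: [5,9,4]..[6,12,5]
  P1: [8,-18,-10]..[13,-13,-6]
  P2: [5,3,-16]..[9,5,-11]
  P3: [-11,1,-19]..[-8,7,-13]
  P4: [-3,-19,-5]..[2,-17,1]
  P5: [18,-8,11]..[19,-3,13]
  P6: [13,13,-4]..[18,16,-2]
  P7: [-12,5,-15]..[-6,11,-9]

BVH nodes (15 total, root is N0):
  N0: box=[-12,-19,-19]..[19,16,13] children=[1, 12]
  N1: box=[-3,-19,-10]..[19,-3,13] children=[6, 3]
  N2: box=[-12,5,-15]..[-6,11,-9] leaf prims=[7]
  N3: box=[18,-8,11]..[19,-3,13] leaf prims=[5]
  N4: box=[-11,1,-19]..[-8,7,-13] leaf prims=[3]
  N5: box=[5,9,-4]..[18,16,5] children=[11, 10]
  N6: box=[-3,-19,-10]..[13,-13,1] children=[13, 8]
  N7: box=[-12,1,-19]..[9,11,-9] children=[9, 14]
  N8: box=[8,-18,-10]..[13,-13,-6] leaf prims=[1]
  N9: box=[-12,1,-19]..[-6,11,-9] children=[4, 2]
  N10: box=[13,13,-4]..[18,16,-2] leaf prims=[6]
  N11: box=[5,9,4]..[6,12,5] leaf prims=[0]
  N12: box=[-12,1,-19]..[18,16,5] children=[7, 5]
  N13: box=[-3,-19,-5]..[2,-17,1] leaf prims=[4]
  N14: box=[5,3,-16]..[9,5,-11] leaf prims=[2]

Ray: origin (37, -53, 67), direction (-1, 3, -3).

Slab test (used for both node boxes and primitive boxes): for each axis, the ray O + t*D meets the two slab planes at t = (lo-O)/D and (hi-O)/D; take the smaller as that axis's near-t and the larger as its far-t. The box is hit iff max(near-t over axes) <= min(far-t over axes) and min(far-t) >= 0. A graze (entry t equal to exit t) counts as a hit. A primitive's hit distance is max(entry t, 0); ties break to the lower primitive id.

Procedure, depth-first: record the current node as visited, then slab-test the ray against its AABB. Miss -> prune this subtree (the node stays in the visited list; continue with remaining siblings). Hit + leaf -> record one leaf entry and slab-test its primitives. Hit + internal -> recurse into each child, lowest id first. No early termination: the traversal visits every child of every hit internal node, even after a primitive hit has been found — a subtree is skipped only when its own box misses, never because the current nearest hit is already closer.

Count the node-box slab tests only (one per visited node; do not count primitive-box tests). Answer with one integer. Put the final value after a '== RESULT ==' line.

Trace the traversal:
N0 x:[18,49] y:[34/3,23] z:[18,86/3] -> hit [18,23], descend [1, 12]
  N1 x:[18,40] y:[34/3,50/3] z:[18,77/3] -> miss, prune
  N12 x:[19,49] y:[18,23] z:[62/3,86/3] -> hit [62/3,23], descend [5, 7]
    N5 x:[19,32] y:[62/3,23] z:[62/3,71/3] -> hit [62/3,23], descend [10, 11]
      N10 x:[19,24] y:[22,23] z:[23,71/3] -> hit [23,23] leaf, test {P6@t=23}
      N11 x:[31,32] y:[62/3,65/3] z:[62/3,21] -> miss, prune
    N7 x:[28,49] y:[18,64/3] z:[76/3,86/3] -> miss, prune

order=[0, 1, 12, 5, 10, 11, 7]  |boxes|=7  |leaves|=1  hit=P6

== RESULT ==
7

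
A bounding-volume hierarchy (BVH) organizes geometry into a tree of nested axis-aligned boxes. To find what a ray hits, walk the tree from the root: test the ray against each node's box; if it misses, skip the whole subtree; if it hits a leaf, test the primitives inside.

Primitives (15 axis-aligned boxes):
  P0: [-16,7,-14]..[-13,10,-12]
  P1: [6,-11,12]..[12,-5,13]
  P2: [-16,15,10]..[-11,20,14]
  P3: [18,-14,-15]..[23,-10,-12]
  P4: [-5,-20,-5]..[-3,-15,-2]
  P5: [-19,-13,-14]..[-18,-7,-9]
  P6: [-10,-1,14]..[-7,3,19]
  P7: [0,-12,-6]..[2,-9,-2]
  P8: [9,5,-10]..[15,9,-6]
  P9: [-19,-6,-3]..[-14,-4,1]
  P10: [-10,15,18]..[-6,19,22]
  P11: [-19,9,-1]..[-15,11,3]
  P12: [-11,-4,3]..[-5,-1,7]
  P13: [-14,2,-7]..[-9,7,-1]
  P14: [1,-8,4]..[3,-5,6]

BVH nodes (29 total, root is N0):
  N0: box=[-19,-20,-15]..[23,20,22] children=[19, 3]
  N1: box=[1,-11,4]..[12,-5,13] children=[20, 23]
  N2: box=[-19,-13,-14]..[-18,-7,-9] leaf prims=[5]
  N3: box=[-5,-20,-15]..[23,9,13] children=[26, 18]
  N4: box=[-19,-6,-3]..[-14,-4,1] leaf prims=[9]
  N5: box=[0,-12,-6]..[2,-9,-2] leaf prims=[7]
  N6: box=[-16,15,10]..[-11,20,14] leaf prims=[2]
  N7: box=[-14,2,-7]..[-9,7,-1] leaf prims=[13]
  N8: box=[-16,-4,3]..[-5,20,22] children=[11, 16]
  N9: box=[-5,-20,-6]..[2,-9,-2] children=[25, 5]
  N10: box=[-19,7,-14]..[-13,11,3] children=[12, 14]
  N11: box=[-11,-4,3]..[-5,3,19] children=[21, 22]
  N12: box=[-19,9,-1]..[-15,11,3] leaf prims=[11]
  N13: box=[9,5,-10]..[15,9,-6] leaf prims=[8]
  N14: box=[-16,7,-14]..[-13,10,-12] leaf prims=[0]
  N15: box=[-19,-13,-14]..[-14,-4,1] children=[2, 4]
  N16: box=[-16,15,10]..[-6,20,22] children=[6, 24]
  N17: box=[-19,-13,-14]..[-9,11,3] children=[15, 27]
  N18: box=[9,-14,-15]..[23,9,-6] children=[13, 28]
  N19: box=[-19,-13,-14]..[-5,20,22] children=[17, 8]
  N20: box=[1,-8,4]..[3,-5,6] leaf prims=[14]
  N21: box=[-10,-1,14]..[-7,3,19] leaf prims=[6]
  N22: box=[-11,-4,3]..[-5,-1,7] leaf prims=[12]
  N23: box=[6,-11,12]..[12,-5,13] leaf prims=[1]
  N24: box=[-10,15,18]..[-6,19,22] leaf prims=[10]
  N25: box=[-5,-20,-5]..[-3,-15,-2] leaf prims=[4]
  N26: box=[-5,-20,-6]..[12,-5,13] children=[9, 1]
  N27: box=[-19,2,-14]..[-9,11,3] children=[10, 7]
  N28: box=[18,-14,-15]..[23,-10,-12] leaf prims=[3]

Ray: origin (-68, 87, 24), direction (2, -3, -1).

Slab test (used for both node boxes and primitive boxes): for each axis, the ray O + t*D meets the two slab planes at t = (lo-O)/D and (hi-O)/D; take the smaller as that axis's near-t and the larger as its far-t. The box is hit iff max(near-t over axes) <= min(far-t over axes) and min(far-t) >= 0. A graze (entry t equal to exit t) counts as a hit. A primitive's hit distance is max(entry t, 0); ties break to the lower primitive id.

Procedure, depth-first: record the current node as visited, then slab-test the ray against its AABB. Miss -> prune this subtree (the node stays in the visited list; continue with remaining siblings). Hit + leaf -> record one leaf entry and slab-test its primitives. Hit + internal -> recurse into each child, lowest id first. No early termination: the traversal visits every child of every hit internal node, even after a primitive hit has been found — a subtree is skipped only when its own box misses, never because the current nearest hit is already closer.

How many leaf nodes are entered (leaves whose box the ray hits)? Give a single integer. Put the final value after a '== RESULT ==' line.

Traverse from the root:
N0 x:[49/2,91/2] y:[67/3,107/3] z:[2,39] -> hit [49/2,107/3], descend [3, 19]
  N3 x:[63/2,91/2] y:[26,107/3] z:[11,39] -> hit [63/2,107/3], descend [18, 26]
    N18 x:[77/2,91/2] y:[26,101/3] z:[30,39] -> miss, prune
    N26 x:[63/2,40] y:[92/3,107/3] z:[11,30] -> miss, prune
  N19 x:[49/2,63/2] y:[67/3,100/3] z:[2,38] -> hit [49/2,63/2], descend [8, 17]
    N8 x:[26,63/2] y:[67/3,91/3] z:[2,21] -> miss, prune
    N17 x:[49/2,59/2] y:[76/3,100/3] z:[21,38] -> hit [76/3,59/2], descend [15, 27]
      N15 x:[49/2,27] y:[91/3,100/3] z:[23,38] -> miss, prune
      N27 x:[49/2,59/2] y:[76/3,85/3] z:[21,38] -> hit [76/3,85/3], descend [7, 10]
        N7 x:[27,59/2] y:[80/3,85/3] z:[25,31] -> hit [27,85/3] leaf, test {P13@t=27}
        N10 x:[49/2,55/2] y:[76/3,80/3] z:[21,38] -> hit [76/3,80/3], descend [12, 14]
          N12 x:[49/2,53/2] y:[76/3,26] z:[21,25] -> miss, prune
          N14 x:[26,55/2] y:[77/3,80/3] z:[36,38] -> miss, prune

Summary -> nodes [0, 3, 18, 26, 19, 8, 17, 15, 27, 7, 10, 12, 14]; box-tests=13; leaf-entries=1; first=P13

== RESULT ==
1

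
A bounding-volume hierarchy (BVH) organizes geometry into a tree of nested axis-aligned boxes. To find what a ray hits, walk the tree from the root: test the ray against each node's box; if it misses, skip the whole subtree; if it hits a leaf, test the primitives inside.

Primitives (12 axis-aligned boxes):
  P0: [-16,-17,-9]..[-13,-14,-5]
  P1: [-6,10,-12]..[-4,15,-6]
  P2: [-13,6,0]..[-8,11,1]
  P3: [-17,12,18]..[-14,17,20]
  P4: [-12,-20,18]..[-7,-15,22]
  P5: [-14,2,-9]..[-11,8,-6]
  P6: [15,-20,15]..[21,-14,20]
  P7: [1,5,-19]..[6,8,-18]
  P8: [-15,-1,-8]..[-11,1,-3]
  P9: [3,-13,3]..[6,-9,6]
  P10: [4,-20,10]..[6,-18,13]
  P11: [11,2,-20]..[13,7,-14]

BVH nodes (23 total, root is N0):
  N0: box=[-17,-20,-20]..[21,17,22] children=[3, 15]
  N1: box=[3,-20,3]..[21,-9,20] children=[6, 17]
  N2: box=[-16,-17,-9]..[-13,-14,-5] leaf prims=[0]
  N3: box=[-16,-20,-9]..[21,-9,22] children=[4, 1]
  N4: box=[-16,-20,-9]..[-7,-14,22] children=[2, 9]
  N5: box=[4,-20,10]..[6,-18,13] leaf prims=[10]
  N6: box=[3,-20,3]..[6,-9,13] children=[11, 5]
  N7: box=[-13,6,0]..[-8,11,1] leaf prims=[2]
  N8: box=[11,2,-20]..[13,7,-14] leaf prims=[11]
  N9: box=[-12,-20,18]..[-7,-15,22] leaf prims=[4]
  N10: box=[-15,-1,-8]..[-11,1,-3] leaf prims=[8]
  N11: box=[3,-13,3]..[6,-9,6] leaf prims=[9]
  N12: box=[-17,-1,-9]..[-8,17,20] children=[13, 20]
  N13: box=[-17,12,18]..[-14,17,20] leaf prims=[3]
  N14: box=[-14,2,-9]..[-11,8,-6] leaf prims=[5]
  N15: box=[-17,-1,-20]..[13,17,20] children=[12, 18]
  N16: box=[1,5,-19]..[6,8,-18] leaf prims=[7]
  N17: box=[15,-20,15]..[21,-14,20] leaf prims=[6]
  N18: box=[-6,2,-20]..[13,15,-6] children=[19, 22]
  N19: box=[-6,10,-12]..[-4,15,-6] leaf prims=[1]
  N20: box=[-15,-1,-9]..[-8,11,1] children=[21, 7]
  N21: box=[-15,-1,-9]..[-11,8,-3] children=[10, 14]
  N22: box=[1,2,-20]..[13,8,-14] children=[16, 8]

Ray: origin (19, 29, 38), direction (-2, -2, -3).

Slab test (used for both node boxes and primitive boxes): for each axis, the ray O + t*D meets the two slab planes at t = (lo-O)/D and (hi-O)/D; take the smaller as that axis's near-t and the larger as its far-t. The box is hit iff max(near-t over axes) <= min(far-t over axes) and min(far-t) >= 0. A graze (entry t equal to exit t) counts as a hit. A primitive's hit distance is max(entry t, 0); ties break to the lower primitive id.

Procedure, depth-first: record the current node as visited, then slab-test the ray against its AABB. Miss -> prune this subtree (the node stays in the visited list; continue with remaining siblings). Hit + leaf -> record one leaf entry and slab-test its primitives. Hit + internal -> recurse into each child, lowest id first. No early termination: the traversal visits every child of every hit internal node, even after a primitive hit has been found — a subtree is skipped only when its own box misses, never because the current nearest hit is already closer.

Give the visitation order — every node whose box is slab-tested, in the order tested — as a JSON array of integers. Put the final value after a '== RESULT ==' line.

Traverse from the root:
N0 x:[-1,18] y:[6,49/2] z:[16/3,58/3] -> hit [6,18], descend [3, 15]
  N3 x:[-1,35/2] y:[19,49/2] z:[16/3,47/3] -> miss, prune
  N15 x:[3,18] y:[6,15] z:[6,58/3] -> hit [6,15], descend [12, 18]
    N12 x:[27/2,18] y:[6,15] z:[6,47/3] -> hit [27/2,15], descend [13, 20]
      N13 x:[33/2,18] y:[6,17/2] z:[6,20/3] -> miss, prune
      N20 x:[27/2,17] y:[9,15] z:[37/3,47/3] -> hit [27/2,15], descend [7, 21]
        N7 x:[27/2,16] y:[9,23/2] z:[37/3,38/3] -> miss, prune
        N21 x:[15,17] y:[21/2,15] z:[41/3,47/3] -> hit [15,15], descend [10, 14]
          N10 x:[15,17] y:[14,15] z:[41/3,46/3] -> hit [15,15] leaf, test {P8@t=15}
          N14 x:[15,33/2] y:[21/2,27/2] z:[44/3,47/3] -> miss, prune
    N18 x:[3,25/2] y:[7,27/2] z:[44/3,58/3] -> miss, prune

Visited [0, 3, 15, 12, 13, 20, 7, 21, 10, 14, 18]. Tests: 11 box, 1 leaf. Nearest: P8.

== RESULT ==
[0, 3, 15, 12, 13, 20, 7, 21, 10, 14, 18]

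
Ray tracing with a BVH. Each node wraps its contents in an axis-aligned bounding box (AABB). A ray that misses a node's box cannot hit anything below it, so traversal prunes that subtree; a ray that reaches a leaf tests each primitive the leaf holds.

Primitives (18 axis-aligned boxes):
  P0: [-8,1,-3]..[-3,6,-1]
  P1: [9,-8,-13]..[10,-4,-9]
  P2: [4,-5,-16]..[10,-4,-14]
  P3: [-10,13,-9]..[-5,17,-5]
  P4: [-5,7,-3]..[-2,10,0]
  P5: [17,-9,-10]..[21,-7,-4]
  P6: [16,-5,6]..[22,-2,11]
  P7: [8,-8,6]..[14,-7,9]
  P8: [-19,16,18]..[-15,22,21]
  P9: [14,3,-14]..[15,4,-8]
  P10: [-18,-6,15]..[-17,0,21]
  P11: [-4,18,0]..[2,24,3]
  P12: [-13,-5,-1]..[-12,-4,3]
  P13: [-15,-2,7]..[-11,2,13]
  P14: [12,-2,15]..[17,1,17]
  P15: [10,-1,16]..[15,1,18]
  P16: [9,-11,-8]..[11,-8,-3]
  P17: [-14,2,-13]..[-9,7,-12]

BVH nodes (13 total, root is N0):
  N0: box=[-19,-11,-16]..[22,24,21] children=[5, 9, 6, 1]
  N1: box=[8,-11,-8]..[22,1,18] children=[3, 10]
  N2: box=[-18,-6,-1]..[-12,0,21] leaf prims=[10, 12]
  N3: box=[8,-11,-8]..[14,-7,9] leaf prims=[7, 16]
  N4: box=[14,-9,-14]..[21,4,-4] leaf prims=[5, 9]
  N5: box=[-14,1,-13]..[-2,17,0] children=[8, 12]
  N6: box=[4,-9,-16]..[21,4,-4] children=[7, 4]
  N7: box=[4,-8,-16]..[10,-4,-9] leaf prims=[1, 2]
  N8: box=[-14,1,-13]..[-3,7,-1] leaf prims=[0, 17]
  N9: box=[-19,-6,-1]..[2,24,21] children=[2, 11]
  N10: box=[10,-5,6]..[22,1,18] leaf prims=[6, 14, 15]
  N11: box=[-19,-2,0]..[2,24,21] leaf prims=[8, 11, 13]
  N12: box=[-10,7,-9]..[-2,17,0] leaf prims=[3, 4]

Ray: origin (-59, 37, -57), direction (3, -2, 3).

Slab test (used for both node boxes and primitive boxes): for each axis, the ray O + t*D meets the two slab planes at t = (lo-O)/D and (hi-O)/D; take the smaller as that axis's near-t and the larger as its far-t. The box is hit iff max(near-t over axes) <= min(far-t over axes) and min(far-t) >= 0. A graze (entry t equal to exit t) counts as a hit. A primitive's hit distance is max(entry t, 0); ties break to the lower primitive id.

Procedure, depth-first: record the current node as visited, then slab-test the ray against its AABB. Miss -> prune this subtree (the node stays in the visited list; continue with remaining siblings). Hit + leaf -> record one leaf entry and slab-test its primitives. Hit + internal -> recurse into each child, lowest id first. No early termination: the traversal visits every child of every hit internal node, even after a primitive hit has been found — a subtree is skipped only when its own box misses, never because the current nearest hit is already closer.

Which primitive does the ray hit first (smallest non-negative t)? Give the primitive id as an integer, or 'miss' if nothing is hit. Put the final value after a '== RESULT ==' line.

Trace the traversal:
N0 x:[40/3,27] y:[13/2,24] z:[41/3,26] -> hit [41/3,24], descend [1, 5, 6, 9]
  N1 x:[67/3,27] y:[18,24] z:[49/3,25] -> hit [67/3,24], descend [3, 10]
    N3 x:[67/3,73/3] y:[22,24] z:[49/3,22] -> miss, prune
    N10 x:[23,27] y:[18,21] z:[21,25] -> miss, prune
  N5 x:[15,19] y:[10,18] z:[44/3,19] -> hit [15,18], descend [8, 12]
    N8 x:[15,56/3] y:[15,18] z:[44/3,56/3] -> hit [15,18] leaf, test {P0@t=18, P17@t=15}
    N12 x:[49/3,19] y:[10,15] z:[16,19] -> miss, prune
  N6 x:[21,80/3] y:[33/2,23] z:[41/3,53/3] -> miss, prune
  N9 x:[40/3,61/3] y:[13/2,43/2] z:[56/3,26] -> hit [56/3,61/3], descend [2, 11]
    N2 x:[41/3,47/3] y:[37/2,43/2] z:[56/3,26] -> miss, prune
    N11 x:[40/3,61/3] y:[13/2,39/2] z:[19,26] -> hit [19,39/2] leaf, test {P8(miss), P11(miss), P13(miss)}

Summary -> nodes [0, 1, 3, 10, 5, 8, 12, 6, 9, 2, 11]; box-tests=11; leaf-entries=2; first=P17

== RESULT ==
17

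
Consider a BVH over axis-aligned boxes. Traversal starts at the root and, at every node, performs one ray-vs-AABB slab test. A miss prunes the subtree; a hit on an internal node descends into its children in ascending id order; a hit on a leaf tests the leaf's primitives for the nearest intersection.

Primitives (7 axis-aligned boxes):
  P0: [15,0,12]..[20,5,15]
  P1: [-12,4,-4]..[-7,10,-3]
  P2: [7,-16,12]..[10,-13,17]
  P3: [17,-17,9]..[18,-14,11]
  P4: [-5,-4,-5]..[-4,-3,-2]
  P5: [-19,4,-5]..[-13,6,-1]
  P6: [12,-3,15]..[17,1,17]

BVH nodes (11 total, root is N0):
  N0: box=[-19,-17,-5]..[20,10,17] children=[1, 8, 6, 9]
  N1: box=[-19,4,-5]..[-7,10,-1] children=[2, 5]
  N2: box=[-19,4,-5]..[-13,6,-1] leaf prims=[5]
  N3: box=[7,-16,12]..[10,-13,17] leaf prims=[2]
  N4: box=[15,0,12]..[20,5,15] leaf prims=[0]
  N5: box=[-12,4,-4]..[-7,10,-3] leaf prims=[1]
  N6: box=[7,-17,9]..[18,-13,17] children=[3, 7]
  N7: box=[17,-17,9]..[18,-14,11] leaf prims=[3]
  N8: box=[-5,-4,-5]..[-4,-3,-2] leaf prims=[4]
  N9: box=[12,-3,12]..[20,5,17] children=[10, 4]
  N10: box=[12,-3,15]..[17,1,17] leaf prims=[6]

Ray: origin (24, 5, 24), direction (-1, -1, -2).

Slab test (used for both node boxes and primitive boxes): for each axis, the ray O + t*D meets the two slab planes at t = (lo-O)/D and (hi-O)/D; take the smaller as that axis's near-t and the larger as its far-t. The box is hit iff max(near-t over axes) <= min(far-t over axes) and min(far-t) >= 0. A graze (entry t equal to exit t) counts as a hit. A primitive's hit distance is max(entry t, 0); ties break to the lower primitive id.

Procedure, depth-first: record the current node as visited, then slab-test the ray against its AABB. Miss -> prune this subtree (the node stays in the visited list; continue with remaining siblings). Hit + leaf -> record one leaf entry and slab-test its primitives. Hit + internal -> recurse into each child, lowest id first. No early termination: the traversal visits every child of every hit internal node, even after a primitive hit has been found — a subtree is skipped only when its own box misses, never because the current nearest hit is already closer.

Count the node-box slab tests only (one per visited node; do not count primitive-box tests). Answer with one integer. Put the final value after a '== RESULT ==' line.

Trace the traversal:
N0 x:[4,43] y:[-5,22] z:[7/2,29/2] -> hit [4,29/2], descend [1, 6, 8, 9]
  N1 x:[31,43] y:[-5,1] z:[25/2,29/2] -> miss, prune
  N6 x:[6,17] y:[18,22] z:[7/2,15/2] -> miss, prune
  N8 x:[28,29] y:[8,9] z:[13,29/2] -> miss, prune
  N9 x:[4,12] y:[0,8] z:[7/2,6] -> hit [4,6], descend [4, 10]
    N4 x:[4,9] y:[0,5] z:[9/2,6] -> hit [9/2,5] leaf, test {P0@t=9/2}
    N10 x:[7,12] y:[4,8] z:[7/2,9/2] -> miss, prune

7 AABB tests over nodes [0, 1, 6, 8, 9, 4, 10]; 1 leaf entered; closest P0.

== RESULT ==
7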